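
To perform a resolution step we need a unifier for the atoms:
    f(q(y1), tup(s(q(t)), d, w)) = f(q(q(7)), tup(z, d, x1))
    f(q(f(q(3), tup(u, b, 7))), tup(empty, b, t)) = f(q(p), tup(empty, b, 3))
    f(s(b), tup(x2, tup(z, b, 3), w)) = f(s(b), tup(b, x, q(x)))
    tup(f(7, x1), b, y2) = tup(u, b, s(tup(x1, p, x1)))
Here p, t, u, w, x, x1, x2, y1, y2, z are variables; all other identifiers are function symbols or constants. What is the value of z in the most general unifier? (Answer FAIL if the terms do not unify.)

s(q(3))

Decompose f/2: q(y1) = q(q(7)),  tup(s(q(t)), d, w) = tup(z, d, x1).
Decompose q/1: y1 = q(7).
Bind y1 := q(7); no other remaining equation mentions y1.
Decompose tup/3: s(q(t)) = z,  d = d,  w = x1.
Bind z := s(q(t)); substituting into the one remaining equation that mentions z gives: f(s(b), tup(x2, tup(s(q(t)), b, 3), w)) = f(s(b), tup(b, x, q(x))).
Delete trivial equation d = d.
Bind w := x1; substituting into the one remaining equation that mentions w gives: f(s(b), tup(x2, tup(s(q(t)), b, 3), x1)) = f(s(b), tup(b, x, q(x))).
Decompose f/2: q(f(q(3), tup(u, b, 7))) = q(p),  tup(empty, b, t) = tup(empty, b, 3).
Decompose q/1: f(q(3), tup(u, b, 7)) = p.
Bind p := f(q(3), tup(u, b, 7)); substituting into the one remaining equation that mentions p gives: tup(f(7, x1), b, y2) = tup(u, b, s(tup(x1, f(q(3), tup(u, b, 7)), x1))).
Decompose tup/3: empty = empty,  b = b,  t = 3.
Delete trivial equation empty = empty.
Delete trivial equation b = b.
Bind t := 3; substituting into the one remaining equation that mentions t gives: f(s(b), tup(x2, tup(s(q(3)), b, 3), x1)) = f(s(b), tup(b, x, q(x))). Substituting into the earlier binding gives z := s(q(3)).
Decompose f/2: s(b) = s(b),  tup(x2, tup(s(q(3)), b, 3), x1) = tup(b, x, q(x)).
Delete trivial equation s(b) = s(b).
Decompose tup/3: x2 = b,  tup(s(q(3)), b, 3) = x,  x1 = q(x).
Bind x2 := b; no other remaining equation mentions x2.
Bind x := tup(s(q(3)), b, 3); substituting into the one remaining equation that mentions x gives: x1 = q(tup(s(q(3)), b, 3)).
Bind x1 := q(tup(s(q(3)), b, 3)); substituting into the remaining equation gives: tup(f(7, q(tup(s(q(3)), b, 3))), b, y2) = tup(u, b, s(tup(q(tup(s(q(3)), b, 3)), f(q(3), tup(u, b, 7)), q(tup(s(q(3)), b, 3))))). Substituting into the earlier binding gives w := q(tup(s(q(3)), b, 3)).
Decompose tup/3: f(7, q(tup(s(q(3)), b, 3))) = u,  b = b,  y2 = s(tup(q(tup(s(q(3)), b, 3)), f(q(3), tup(u, b, 7)), q(tup(s(q(3)), b, 3)))).
Bind u := f(7, q(tup(s(q(3)), b, 3))); substituting into the one remaining equation that mentions u gives: y2 = s(tup(q(tup(s(q(3)), b, 3)), f(q(3), tup(f(7, q(tup(s(q(3)), b, 3))), b, 7)), q(tup(s(q(3)), b, 3)))). Substituting into the earlier binding gives p := f(q(3), tup(f(7, q(tup(s(q(3)), b, 3))), b, 7)).
Delete trivial equation b = b.
Bind y2 := s(tup(q(tup(s(q(3)), b, 3)), f(q(3), tup(f(7, q(tup(s(q(3)), b, 3))), b, 7)), q(tup(s(q(3)), b, 3)))).
MGU = { y1 := q(7), z := s(q(3)), w := q(tup(s(q(3)), b, 3)), p := f(q(3), tup(f(7, q(tup(s(q(3)), b, 3))), b, 7)), t := 3, x2 := b, x := tup(s(q(3)), b, 3), x1 := q(tup(s(q(3)), b, 3)), u := f(7, q(tup(s(q(3)), b, 3))), y2 := s(tup(q(tup(s(q(3)), b, 3)), f(q(3), tup(f(7, q(tup(s(q(3)), b, 3))), b, 7)), q(tup(s(q(3)), b, 3)))) }, so z := s(q(3)).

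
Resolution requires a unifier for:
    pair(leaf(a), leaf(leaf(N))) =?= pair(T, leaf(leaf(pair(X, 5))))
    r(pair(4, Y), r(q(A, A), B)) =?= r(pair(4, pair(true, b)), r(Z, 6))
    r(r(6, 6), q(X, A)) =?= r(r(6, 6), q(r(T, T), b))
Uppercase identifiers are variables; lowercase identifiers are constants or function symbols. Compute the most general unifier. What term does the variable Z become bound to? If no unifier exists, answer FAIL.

Decompose pair/2: leaf(a) =?= T,  leaf(leaf(N)) =?= leaf(leaf(pair(X, 5))).
Bind T := leaf(a); substituting into the one remaining equation that mentions T gives: r(r(6, 6), q(X, A)) =?= r(r(6, 6), q(r(leaf(a), leaf(a)), b)).
Decompose leaf/1: leaf(N) =?= leaf(pair(X, 5)).
Decompose leaf/1: N =?= pair(X, 5).
Bind N := pair(X, 5); no other remaining equation mentions N.
Decompose r/2: pair(4, Y) =?= pair(4, pair(true, b)),  r(q(A, A), B) =?= r(Z, 6).
Decompose pair/2: 4 =?= 4,  Y =?= pair(true, b).
Delete trivial equation 4 =?= 4.
Bind Y := pair(true, b); no other remaining equation mentions Y.
Decompose r/2: q(A, A) =?= Z,  B =?= 6.
Bind Z := q(A, A); no other remaining equation mentions Z.
Bind B := 6; no other remaining equation mentions B.
Decompose r/2: r(6, 6) =?= r(6, 6),  q(X, A) =?= q(r(leaf(a), leaf(a)), b).
Delete trivial equation r(6, 6) =?= r(6, 6).
Decompose q/2: X =?= r(leaf(a), leaf(a)),  A =?= b.
Bind X := r(leaf(a), leaf(a)); no other remaining equation mentions X. Substituting into the earlier binding gives N := pair(r(leaf(a), leaf(a)), 5).
Bind A := b. Substituting into the earlier binding gives Z := q(b, b).
MGU = { T := leaf(a), N := pair(r(leaf(a), leaf(a)), 5), Y := pair(true, b), Z := q(b, b), B := 6, X := r(leaf(a), leaf(a)), A := b }, so Z := q(b, b).

q(b, b)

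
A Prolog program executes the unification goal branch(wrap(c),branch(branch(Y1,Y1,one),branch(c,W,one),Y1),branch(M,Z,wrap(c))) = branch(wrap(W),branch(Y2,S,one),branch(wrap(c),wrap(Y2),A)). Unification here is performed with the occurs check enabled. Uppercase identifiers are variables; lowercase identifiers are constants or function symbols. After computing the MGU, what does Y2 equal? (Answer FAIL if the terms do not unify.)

branch(one,one,one)

Decompose branch/3: wrap(c) = wrap(W),  branch(branch(Y1,Y1,one),branch(c,W,one),Y1) = branch(Y2,S,one),  branch(M,Z,wrap(c)) = branch(wrap(c),wrap(Y2),A).
Decompose wrap/1: c = W.
Bind W := c; substituting into the one remaining equation that mentions W gives: branch(branch(Y1,Y1,one),branch(c,c,one),Y1) = branch(Y2,S,one).
Decompose branch/3: branch(Y1,Y1,one) = Y2,  branch(c,c,one) = S,  Y1 = one.
Bind Y2 := branch(Y1,Y1,one); substituting into the one remaining equation that mentions Y2 gives: branch(M,Z,wrap(c)) = branch(wrap(c),wrap(branch(Y1,Y1,one)),A).
Bind S := branch(c,c,one); no other remaining equation mentions S.
Bind Y1 := one; substituting into the remaining equation gives: branch(M,Z,wrap(c)) = branch(wrap(c),wrap(branch(one,one,one)),A). Substituting into the earlier binding gives Y2 := branch(one,one,one).
Decompose branch/3: M = wrap(c),  Z = wrap(branch(one,one,one)),  wrap(c) = A.
Bind M := wrap(c); no other remaining equation mentions M.
Bind Z := wrap(branch(one,one,one)); no other remaining equation mentions Z.
Bind A := wrap(c).
MGU = { W = c, Y2 = branch(one,one,one), S = branch(c,c,one), Y1 = one, M = wrap(c), Z = wrap(branch(one,one,one)), A = wrap(c) }, so Y2 = branch(one,one,one).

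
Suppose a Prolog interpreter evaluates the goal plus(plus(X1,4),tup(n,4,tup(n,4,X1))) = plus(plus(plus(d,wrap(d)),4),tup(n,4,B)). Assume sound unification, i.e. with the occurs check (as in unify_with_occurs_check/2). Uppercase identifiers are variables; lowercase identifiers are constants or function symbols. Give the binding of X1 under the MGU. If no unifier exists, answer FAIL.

Decompose plus/2: plus(X1,4) = plus(plus(d,wrap(d)),4),  tup(n,4,tup(n,4,X1)) = tup(n,4,B).
Decompose plus/2: X1 = plus(d,wrap(d)),  4 = 4.
Bind X1 := plus(d,wrap(d)); substituting into the one remaining equation that mentions X1 gives: tup(n,4,tup(n,4,plus(d,wrap(d)))) = tup(n,4,B).
Delete trivial equation 4 = 4.
Decompose tup/3: n = n,  4 = 4,  tup(n,4,plus(d,wrap(d))) = B.
Delete trivial equation n = n.
Delete trivial equation 4 = 4.
Bind B := tup(n,4,plus(d,wrap(d))).
MGU = { X1 ↦ plus(d,wrap(d)), B ↦ tup(n,4,plus(d,wrap(d))) }, so X1 ↦ plus(d,wrap(d)).

plus(d,wrap(d))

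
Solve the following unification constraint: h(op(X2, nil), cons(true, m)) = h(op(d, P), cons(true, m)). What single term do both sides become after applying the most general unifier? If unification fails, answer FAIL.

Decompose h/2: op(X2, nil) = op(d, P),  cons(true, m) = cons(true, m).
Decompose op/2: X2 = d,  nil = P.
Bind X2 := d; no other remaining equation mentions X2.
Bind P := nil; no other remaining equation mentions P.
Delete trivial equation cons(true, m) = cons(true, m).
Applying the MGU to either side gives h(op(d, nil), cons(true, m)).

h(op(d, nil), cons(true, m))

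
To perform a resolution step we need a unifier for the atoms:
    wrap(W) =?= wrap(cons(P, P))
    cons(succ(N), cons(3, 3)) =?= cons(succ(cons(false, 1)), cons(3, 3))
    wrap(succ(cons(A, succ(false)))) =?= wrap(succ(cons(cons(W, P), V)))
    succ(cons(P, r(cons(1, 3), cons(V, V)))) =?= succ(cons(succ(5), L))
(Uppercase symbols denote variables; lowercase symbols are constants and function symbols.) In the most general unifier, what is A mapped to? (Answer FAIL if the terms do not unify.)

cons(cons(succ(5), succ(5)), succ(5))

Decompose wrap/1: W =?= cons(P, P).
Bind W := cons(P, P); substituting into the one remaining equation that mentions W gives: wrap(succ(cons(A, succ(false)))) =?= wrap(succ(cons(cons(cons(P, P), P), V))).
Decompose cons/2: succ(N) =?= succ(cons(false, 1)),  cons(3, 3) =?= cons(3, 3).
Decompose succ/1: N =?= cons(false, 1).
Bind N := cons(false, 1); no other remaining equation mentions N.
Delete trivial equation cons(3, 3) =?= cons(3, 3).
Decompose wrap/1: succ(cons(A, succ(false))) =?= succ(cons(cons(cons(P, P), P), V)).
Decompose succ/1: cons(A, succ(false)) =?= cons(cons(cons(P, P), P), V).
Decompose cons/2: A =?= cons(cons(P, P), P),  succ(false) =?= V.
Bind A := cons(cons(P, P), P); no other remaining equation mentions A.
Bind V := succ(false); substituting into the remaining equation gives: succ(cons(P, r(cons(1, 3), cons(succ(false), succ(false))))) =?= succ(cons(succ(5), L)).
Decompose succ/1: cons(P, r(cons(1, 3), cons(succ(false), succ(false)))) =?= cons(succ(5), L).
Decompose cons/2: P =?= succ(5),  r(cons(1, 3), cons(succ(false), succ(false))) =?= L.
Bind P := succ(5); no other remaining equation mentions P. Substituting into the earlier bindings gives W := cons(succ(5), succ(5)), A := cons(cons(succ(5), succ(5)), succ(5)).
Bind L := r(cons(1, 3), cons(succ(false), succ(false))).
MGU = { W ↦ cons(succ(5), succ(5)), N ↦ cons(false, 1), A ↦ cons(cons(succ(5), succ(5)), succ(5)), V ↦ succ(false), P ↦ succ(5), L ↦ r(cons(1, 3), cons(succ(false), succ(false))) }, so A ↦ cons(cons(succ(5), succ(5)), succ(5)).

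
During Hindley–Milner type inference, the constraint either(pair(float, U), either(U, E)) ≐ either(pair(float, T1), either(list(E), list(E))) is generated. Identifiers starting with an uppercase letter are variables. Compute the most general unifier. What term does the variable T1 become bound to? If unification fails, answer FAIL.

Decompose either/2: pair(float, U) ≐ pair(float, T1),  either(U, E) ≐ either(list(E), list(E)).
Decompose pair/2: float ≐ float,  U ≐ T1.
Delete trivial equation float ≐ float.
Bind U := T1; substituting into the remaining equation gives: either(T1, E) ≐ either(list(E), list(E)).
Decompose either/2: T1 ≐ list(E),  E ≐ list(E).
Bind T1 := list(E); no other remaining equation mentions T1. Substituting into the earlier binding gives U := list(E).
Occurs check fails: E occurs in list(E); the equation E ≐ list(E) has no finite solution.

FAIL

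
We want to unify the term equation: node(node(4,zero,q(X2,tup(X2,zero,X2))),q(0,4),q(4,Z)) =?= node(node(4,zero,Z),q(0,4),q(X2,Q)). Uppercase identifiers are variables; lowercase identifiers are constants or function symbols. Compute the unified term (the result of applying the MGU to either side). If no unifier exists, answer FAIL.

Decompose node/3: node(4,zero,q(X2,tup(X2,zero,X2))) =?= node(4,zero,Z),  q(0,4) =?= q(0,4),  q(4,Z) =?= q(X2,Q).
Decompose node/3: 4 =?= 4,  zero =?= zero,  q(X2,tup(X2,zero,X2)) =?= Z.
Delete trivial equation 4 =?= 4.
Delete trivial equation zero =?= zero.
Bind Z := q(X2,tup(X2,zero,X2)); substituting into the one remaining equation that mentions Z gives: q(4,q(X2,tup(X2,zero,X2))) =?= q(X2,Q).
Delete trivial equation q(0,4) =?= q(0,4).
Decompose q/2: 4 =?= X2,  q(X2,tup(X2,zero,X2)) =?= Q.
Bind X2 := 4; substituting into the remaining equation gives: q(4,tup(4,zero,4)) =?= Q. Substituting into the earlier binding gives Z := q(4,tup(4,zero,4)).
Bind Q := q(4,tup(4,zero,4)).
Applying the MGU to either side gives node(node(4,zero,q(4,tup(4,zero,4))),q(0,4),q(4,q(4,tup(4,zero,4)))).

node(node(4,zero,q(4,tup(4,zero,4))),q(0,4),q(4,q(4,tup(4,zero,4))))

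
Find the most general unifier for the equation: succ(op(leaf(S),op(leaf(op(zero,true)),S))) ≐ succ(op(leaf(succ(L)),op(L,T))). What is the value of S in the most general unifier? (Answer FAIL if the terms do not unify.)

succ(leaf(op(zero,true)))

Decompose succ/1: op(leaf(S),op(leaf(op(zero,true)),S)) ≐ op(leaf(succ(L)),op(L,T)).
Decompose op/2: leaf(S) ≐ leaf(succ(L)),  op(leaf(op(zero,true)),S) ≐ op(L,T).
Decompose leaf/1: S ≐ succ(L).
Bind S := succ(L); substituting into the remaining equation gives: op(leaf(op(zero,true)),succ(L)) ≐ op(L,T).
Decompose op/2: leaf(op(zero,true)) ≐ L,  succ(L) ≐ T.
Bind L := leaf(op(zero,true)); substituting into the remaining equation gives: succ(leaf(op(zero,true))) ≐ T. Substituting into the earlier binding gives S := succ(leaf(op(zero,true))).
Bind T := succ(leaf(op(zero,true))).
MGU = { S := succ(leaf(op(zero,true))), L := leaf(op(zero,true)), T := succ(leaf(op(zero,true))) }, so S := succ(leaf(op(zero,true))).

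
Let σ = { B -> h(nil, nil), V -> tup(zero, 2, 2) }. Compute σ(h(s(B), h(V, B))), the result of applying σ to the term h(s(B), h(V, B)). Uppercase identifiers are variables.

Replace each occurrence of B with h(nil, nil).
Replace each occurrence of V with tup(zero, 2, 2).
Result: h(s(h(nil, nil)), h(tup(zero, 2, 2), h(nil, nil))).

h(s(h(nil, nil)), h(tup(zero, 2, 2), h(nil, nil)))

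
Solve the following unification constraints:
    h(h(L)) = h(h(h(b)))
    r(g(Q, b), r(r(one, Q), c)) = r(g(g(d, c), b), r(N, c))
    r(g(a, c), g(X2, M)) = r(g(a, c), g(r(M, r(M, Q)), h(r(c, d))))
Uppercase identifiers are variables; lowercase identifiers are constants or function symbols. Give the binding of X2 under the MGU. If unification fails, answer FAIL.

r(h(r(c, d)), r(h(r(c, d)), g(d, c)))

Decompose h/1: h(L) = h(h(b)).
Decompose h/1: L = h(b).
Bind L := h(b); no other remaining equation mentions L.
Decompose r/2: g(Q, b) = g(g(d, c), b),  r(r(one, Q), c) = r(N, c).
Decompose g/2: Q = g(d, c),  b = b.
Bind Q := g(d, c); substituting into the 2 remaining equations that mention Q gives: r(r(one, g(d, c)), c) = r(N, c),  r(g(a, c), g(X2, M)) = r(g(a, c), g(r(M, r(M, g(d, c))), h(r(c, d)))).
Delete trivial equation b = b.
Decompose r/2: r(one, g(d, c)) = N,  c = c.
Bind N := r(one, g(d, c)); no other remaining equation mentions N.
Delete trivial equation c = c.
Decompose r/2: g(a, c) = g(a, c),  g(X2, M) = g(r(M, r(M, g(d, c))), h(r(c, d))).
Delete trivial equation g(a, c) = g(a, c).
Decompose g/2: X2 = r(M, r(M, g(d, c))),  M = h(r(c, d)).
Bind X2 := r(M, r(M, g(d, c))); no other remaining equation mentions X2.
Bind M := h(r(c, d)). Substituting into the earlier binding gives X2 := r(h(r(c, d)), r(h(r(c, d)), g(d, c))).
MGU = { L -> h(b), Q -> g(d, c), N -> r(one, g(d, c)), X2 -> r(h(r(c, d)), r(h(r(c, d)), g(d, c))), M -> h(r(c, d)) }, so X2 -> r(h(r(c, d)), r(h(r(c, d)), g(d, c))).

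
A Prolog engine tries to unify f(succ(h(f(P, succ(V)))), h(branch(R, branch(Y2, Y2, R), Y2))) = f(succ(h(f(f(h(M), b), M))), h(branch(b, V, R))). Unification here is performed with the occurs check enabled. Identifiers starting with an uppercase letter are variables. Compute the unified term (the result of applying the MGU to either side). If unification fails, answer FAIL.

f(succ(h(f(f(h(succ(branch(b, b, b))), b), succ(branch(b, b, b))))), h(branch(b, branch(b, b, b), b)))

Decompose f/2: succ(h(f(P, succ(V)))) = succ(h(f(f(h(M), b), M))),  h(branch(R, branch(Y2, Y2, R), Y2)) = h(branch(b, V, R)).
Decompose succ/1: h(f(P, succ(V))) = h(f(f(h(M), b), M)).
Decompose h/1: f(P, succ(V)) = f(f(h(M), b), M).
Decompose f/2: P = f(h(M), b),  succ(V) = M.
Bind P := f(h(M), b); no other remaining equation mentions P.
Bind M := succ(V); no other remaining equation mentions M. Substituting into the earlier binding gives P := f(h(succ(V)), b).
Decompose h/1: branch(R, branch(Y2, Y2, R), Y2) = branch(b, V, R).
Decompose branch/3: R = b,  branch(Y2, Y2, R) = V,  Y2 = R.
Bind R := b; substituting into the remaining equations gives: branch(Y2, Y2, b) = V,  Y2 = b.
Bind V := branch(Y2, Y2, b); no other remaining equation mentions V. Substituting into the earlier bindings gives P := f(h(succ(branch(Y2, Y2, b))), b), M := succ(branch(Y2, Y2, b)).
Bind Y2 := b. Substituting into the earlier bindings gives P := f(h(succ(branch(b, b, b))), b), M := succ(branch(b, b, b)), V := branch(b, b, b).
Applying the MGU to either side gives f(succ(h(f(f(h(succ(branch(b, b, b))), b), succ(branch(b, b, b))))), h(branch(b, branch(b, b, b), b))).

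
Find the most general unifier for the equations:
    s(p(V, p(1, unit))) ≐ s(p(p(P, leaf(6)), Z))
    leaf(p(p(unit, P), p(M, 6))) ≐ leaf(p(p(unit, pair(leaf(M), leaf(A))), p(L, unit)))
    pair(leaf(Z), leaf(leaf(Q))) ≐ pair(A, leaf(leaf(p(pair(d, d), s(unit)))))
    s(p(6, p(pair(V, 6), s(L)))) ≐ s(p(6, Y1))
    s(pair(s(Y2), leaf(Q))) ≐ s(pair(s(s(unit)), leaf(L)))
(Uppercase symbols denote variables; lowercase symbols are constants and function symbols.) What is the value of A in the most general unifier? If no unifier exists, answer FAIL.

Decompose s/1: p(V, p(1, unit)) ≐ p(p(P, leaf(6)), Z).
Decompose p/2: V ≐ p(P, leaf(6)),  p(1, unit) ≐ Z.
Bind V := p(P, leaf(6)); substituting into the one remaining equation that mentions V gives: s(p(6, p(pair(p(P, leaf(6)), 6), s(L)))) ≐ s(p(6, Y1)).
Bind Z := p(1, unit); substituting into the one remaining equation that mentions Z gives: pair(leaf(p(1, unit)), leaf(leaf(Q))) ≐ pair(A, leaf(leaf(p(pair(d, d), s(unit))))).
Decompose leaf/1: p(p(unit, P), p(M, 6)) ≐ p(p(unit, pair(leaf(M), leaf(A))), p(L, unit)).
Decompose p/2: p(unit, P) ≐ p(unit, pair(leaf(M), leaf(A))),  p(M, 6) ≐ p(L, unit).
Decompose p/2: unit ≐ unit,  P ≐ pair(leaf(M), leaf(A)).
Delete trivial equation unit ≐ unit.
Bind P := pair(leaf(M), leaf(A)); substituting into the one remaining equation that mentions P gives: s(p(6, p(pair(p(pair(leaf(M), leaf(A)), leaf(6)), 6), s(L)))) ≐ s(p(6, Y1)). Substituting into the earlier binding gives V := p(pair(leaf(M), leaf(A)), leaf(6)).
Decompose p/2: M ≐ L,  6 ≐ unit.
Bind M := L; substituting into the one remaining equation that mentions M gives: s(p(6, p(pair(p(pair(leaf(L), leaf(A)), leaf(6)), 6), s(L)))) ≐ s(p(6, Y1)). Substituting into the earlier bindings gives V := p(pair(leaf(L), leaf(A)), leaf(6)), P := pair(leaf(L), leaf(A)).
Clash: constants 6 and unit differ; no unifier exists.

FAIL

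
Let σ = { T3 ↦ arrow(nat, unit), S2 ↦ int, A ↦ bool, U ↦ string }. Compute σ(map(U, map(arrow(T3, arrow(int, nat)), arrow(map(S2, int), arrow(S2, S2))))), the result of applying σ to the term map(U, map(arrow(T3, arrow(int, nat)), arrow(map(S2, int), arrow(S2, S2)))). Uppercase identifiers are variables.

map(string, map(arrow(arrow(nat, unit), arrow(int, nat)), arrow(map(int, int), arrow(int, int))))

Replace each occurrence of T3 with arrow(nat, unit).
Replace each occurrence of S2 with int.
Replace each occurrence of U with string.
Result: map(string, map(arrow(arrow(nat, unit), arrow(int, nat)), arrow(map(int, int), arrow(int, int)))).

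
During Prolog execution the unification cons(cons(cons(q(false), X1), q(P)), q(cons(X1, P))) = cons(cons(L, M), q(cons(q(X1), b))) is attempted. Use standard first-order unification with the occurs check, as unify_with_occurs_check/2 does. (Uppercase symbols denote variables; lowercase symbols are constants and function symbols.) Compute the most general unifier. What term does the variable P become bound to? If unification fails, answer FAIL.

Decompose cons/2: cons(cons(q(false), X1), q(P)) = cons(L, M),  q(cons(X1, P)) = q(cons(q(X1), b)).
Decompose cons/2: cons(q(false), X1) = L,  q(P) = M.
Bind L := cons(q(false), X1); no other remaining equation mentions L.
Bind M := q(P); no other remaining equation mentions M.
Decompose q/1: cons(X1, P) = cons(q(X1), b).
Decompose cons/2: X1 = q(X1),  P = b.
Occurs check fails: X1 occurs in q(X1); the equation X1 = q(X1) has no finite solution.

FAIL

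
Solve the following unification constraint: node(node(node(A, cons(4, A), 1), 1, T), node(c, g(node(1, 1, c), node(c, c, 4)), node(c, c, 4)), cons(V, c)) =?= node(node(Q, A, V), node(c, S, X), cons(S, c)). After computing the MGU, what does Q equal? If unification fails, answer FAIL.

node(1, cons(4, 1), 1)

Decompose node/3: node(node(A, cons(4, A), 1), 1, T) =?= node(Q, A, V),  node(c, g(node(1, 1, c), node(c, c, 4)), node(c, c, 4)) =?= node(c, S, X),  cons(V, c) =?= cons(S, c).
Decompose node/3: node(A, cons(4, A), 1) =?= Q,  1 =?= A,  T =?= V.
Bind Q := node(A, cons(4, A), 1); no other remaining equation mentions Q.
Bind A := 1; no other remaining equation mentions A. Substituting into the earlier binding gives Q := node(1, cons(4, 1), 1).
Bind T := V; no other remaining equation mentions T.
Decompose node/3: c =?= c,  g(node(1, 1, c), node(c, c, 4)) =?= S,  node(c, c, 4) =?= X.
Delete trivial equation c =?= c.
Bind S := g(node(1, 1, c), node(c, c, 4)); substituting into the one remaining equation that mentions S gives: cons(V, c) =?= cons(g(node(1, 1, c), node(c, c, 4)), c).
Bind X := node(c, c, 4); no other remaining equation mentions X.
Decompose cons/2: V =?= g(node(1, 1, c), node(c, c, 4)),  c =?= c.
Bind V := g(node(1, 1, c), node(c, c, 4)); no other remaining equation mentions V. Substituting into the earlier binding gives T := g(node(1, 1, c), node(c, c, 4)).
Delete trivial equation c =?= c.
MGU = { Q ↦ node(1, cons(4, 1), 1), A ↦ 1, T ↦ g(node(1, 1, c), node(c, c, 4)), S ↦ g(node(1, 1, c), node(c, c, 4)), X ↦ node(c, c, 4), V ↦ g(node(1, 1, c), node(c, c, 4)) }, so Q ↦ node(1, cons(4, 1), 1).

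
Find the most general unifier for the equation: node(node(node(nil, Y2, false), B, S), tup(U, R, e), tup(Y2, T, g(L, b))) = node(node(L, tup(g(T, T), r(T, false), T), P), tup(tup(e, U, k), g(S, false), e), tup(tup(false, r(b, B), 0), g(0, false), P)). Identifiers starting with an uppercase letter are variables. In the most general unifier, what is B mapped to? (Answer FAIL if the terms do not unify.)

FAIL

Decompose node/3: node(node(nil, Y2, false), B, S) = node(L, tup(g(T, T), r(T, false), T), P),  tup(U, R, e) = tup(tup(e, U, k), g(S, false), e),  tup(Y2, T, g(L, b)) = tup(tup(false, r(b, B), 0), g(0, false), P).
Decompose node/3: node(nil, Y2, false) = L,  B = tup(g(T, T), r(T, false), T),  S = P.
Bind L := node(nil, Y2, false); substituting into the one remaining equation that mentions L gives: tup(Y2, T, g(node(nil, Y2, false), b)) = tup(tup(false, r(b, B), 0), g(0, false), P).
Bind B := tup(g(T, T), r(T, false), T); substituting into the one remaining equation that mentions B gives: tup(Y2, T, g(node(nil, Y2, false), b)) = tup(tup(false, r(b, tup(g(T, T), r(T, false), T)), 0), g(0, false), P).
Bind S := P; substituting into the one remaining equation that mentions S gives: tup(U, R, e) = tup(tup(e, U, k), g(P, false), e).
Decompose tup/3: U = tup(e, U, k),  R = g(P, false),  e = e.
Occurs check fails: U occurs in tup(e, U, k); the equation U = tup(e, U, k) has no finite solution.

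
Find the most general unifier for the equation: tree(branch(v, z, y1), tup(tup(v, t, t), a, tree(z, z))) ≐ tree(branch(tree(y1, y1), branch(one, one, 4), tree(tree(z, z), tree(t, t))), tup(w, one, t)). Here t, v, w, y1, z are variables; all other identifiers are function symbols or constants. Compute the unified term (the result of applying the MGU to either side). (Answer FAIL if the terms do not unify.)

Decompose tree/2: branch(v, z, y1) ≐ branch(tree(y1, y1), branch(one, one, 4), tree(tree(z, z), tree(t, t))),  tup(tup(v, t, t), a, tree(z, z)) ≐ tup(w, one, t).
Decompose branch/3: v ≐ tree(y1, y1),  z ≐ branch(one, one, 4),  y1 ≐ tree(tree(z, z), tree(t, t)).
Bind v := tree(y1, y1); substituting into the one remaining equation that mentions v gives: tup(tup(tree(y1, y1), t, t), a, tree(z, z)) ≐ tup(w, one, t).
Bind z := branch(one, one, 4); substituting into the remaining equations gives: y1 ≐ tree(tree(branch(one, one, 4), branch(one, one, 4)), tree(t, t)),  tup(tup(tree(y1, y1), t, t), a, tree(branch(one, one, 4), branch(one, one, 4))) ≐ tup(w, one, t).
Bind y1 := tree(tree(branch(one, one, 4), branch(one, one, 4)), tree(t, t)); substituting into the remaining equation gives: tup(tup(tree(tree(tree(branch(one, one, 4), branch(one, one, 4)), tree(t, t)), tree(tree(branch(one, one, 4), branch(one, one, 4)), tree(t, t))), t, t), a, tree(branch(one, one, 4), branch(one, one, 4))) ≐ tup(w, one, t). Substituting into the earlier binding gives v := tree(tree(tree(branch(one, one, 4), branch(one, one, 4)), tree(t, t)), tree(tree(branch(one, one, 4), branch(one, one, 4)), tree(t, t))).
Decompose tup/3: tup(tree(tree(tree(branch(one, one, 4), branch(one, one, 4)), tree(t, t)), tree(tree(branch(one, one, 4), branch(one, one, 4)), tree(t, t))), t, t) ≐ w,  a ≐ one,  tree(branch(one, one, 4), branch(one, one, 4)) ≐ t.
Bind w := tup(tree(tree(tree(branch(one, one, 4), branch(one, one, 4)), tree(t, t)), tree(tree(branch(one, one, 4), branch(one, one, 4)), tree(t, t))), t, t); no other remaining equation mentions w.
Clash: constants a and one differ; no unifier exists.

FAIL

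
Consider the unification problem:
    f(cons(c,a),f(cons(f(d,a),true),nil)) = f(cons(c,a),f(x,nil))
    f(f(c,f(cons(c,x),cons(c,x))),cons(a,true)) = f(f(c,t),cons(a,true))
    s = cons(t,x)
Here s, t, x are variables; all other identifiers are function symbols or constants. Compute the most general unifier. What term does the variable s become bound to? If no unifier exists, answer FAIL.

Decompose f/2: cons(c,a) = cons(c,a),  f(cons(f(d,a),true),nil) = f(x,nil).
Delete trivial equation cons(c,a) = cons(c,a).
Decompose f/2: cons(f(d,a),true) = x,  nil = nil.
Bind x := cons(f(d,a),true); substituting into the 2 remaining equations that mention x gives: f(f(c,f(cons(c,cons(f(d,a),true)),cons(c,cons(f(d,a),true)))),cons(a,true)) = f(f(c,t),cons(a,true)),  s = cons(t,cons(f(d,a),true)).
Delete trivial equation nil = nil.
Decompose f/2: f(c,f(cons(c,cons(f(d,a),true)),cons(c,cons(f(d,a),true)))) = f(c,t),  cons(a,true) = cons(a,true).
Decompose f/2: c = c,  f(cons(c,cons(f(d,a),true)),cons(c,cons(f(d,a),true))) = t.
Delete trivial equation c = c.
Bind t := f(cons(c,cons(f(d,a),true)),cons(c,cons(f(d,a),true))); substituting into the one remaining equation that mentions t gives: s = cons(f(cons(c,cons(f(d,a),true)),cons(c,cons(f(d,a),true))),cons(f(d,a),true)).
Delete trivial equation cons(a,true) = cons(a,true).
Bind s := cons(f(cons(c,cons(f(d,a),true)),cons(c,cons(f(d,a),true))),cons(f(d,a),true)).
MGU = { x := cons(f(d,a),true), t := f(cons(c,cons(f(d,a),true)),cons(c,cons(f(d,a),true))), s := cons(f(cons(c,cons(f(d,a),true)),cons(c,cons(f(d,a),true))),cons(f(d,a),true)) }, so s := cons(f(cons(c,cons(f(d,a),true)),cons(c,cons(f(d,a),true))),cons(f(d,a),true)).

cons(f(cons(c,cons(f(d,a),true)),cons(c,cons(f(d,a),true))),cons(f(d,a),true))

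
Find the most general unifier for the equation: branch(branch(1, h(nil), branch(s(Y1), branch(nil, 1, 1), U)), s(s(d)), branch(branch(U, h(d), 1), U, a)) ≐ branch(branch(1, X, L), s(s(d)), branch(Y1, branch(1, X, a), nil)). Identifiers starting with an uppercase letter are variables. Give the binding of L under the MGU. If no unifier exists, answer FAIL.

FAIL

Decompose branch/3: branch(1, h(nil), branch(s(Y1), branch(nil, 1, 1), U)) ≐ branch(1, X, L),  s(s(d)) ≐ s(s(d)),  branch(branch(U, h(d), 1), U, a) ≐ branch(Y1, branch(1, X, a), nil).
Decompose branch/3: 1 ≐ 1,  h(nil) ≐ X,  branch(s(Y1), branch(nil, 1, 1), U) ≐ L.
Delete trivial equation 1 ≐ 1.
Bind X := h(nil); substituting into the one remaining equation that mentions X gives: branch(branch(U, h(d), 1), U, a) ≐ branch(Y1, branch(1, h(nil), a), nil).
Bind L := branch(s(Y1), branch(nil, 1, 1), U); no other remaining equation mentions L.
Delete trivial equation s(s(d)) ≐ s(s(d)).
Decompose branch/3: branch(U, h(d), 1) ≐ Y1,  U ≐ branch(1, h(nil), a),  a ≐ nil.
Bind Y1 := branch(U, h(d), 1); no other remaining equation mentions Y1. Substituting into the earlier binding gives L := branch(s(branch(U, h(d), 1)), branch(nil, 1, 1), U).
Bind U := branch(1, h(nil), a); no other remaining equation mentions U. Substituting into the earlier bindings gives L := branch(s(branch(branch(1, h(nil), a), h(d), 1)), branch(nil, 1, 1), branch(1, h(nil), a)), Y1 := branch(branch(1, h(nil), a), h(d), 1).
Clash: constants a and nil differ; no unifier exists.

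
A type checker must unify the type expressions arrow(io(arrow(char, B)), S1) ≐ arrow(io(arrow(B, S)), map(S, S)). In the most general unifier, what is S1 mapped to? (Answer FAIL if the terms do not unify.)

Decompose arrow/2: io(arrow(char, B)) ≐ io(arrow(B, S)),  S1 ≐ map(S, S).
Decompose io/1: arrow(char, B) ≐ arrow(B, S).
Decompose arrow/2: char ≐ B,  B ≐ S.
Bind B := char; substituting into the one remaining equation that mentions B gives: char ≐ S.
Bind S := char; substituting into the remaining equation gives: S1 ≐ map(char, char).
Bind S1 := map(char, char).
MGU = { B := char, S := char, S1 := map(char, char) }, so S1 := map(char, char).

map(char, char)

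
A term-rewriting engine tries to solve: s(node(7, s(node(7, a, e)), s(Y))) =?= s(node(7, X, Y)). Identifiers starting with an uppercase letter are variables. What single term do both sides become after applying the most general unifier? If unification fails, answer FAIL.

Decompose s/1: node(7, s(node(7, a, e)), s(Y)) =?= node(7, X, Y).
Decompose node/3: 7 =?= 7,  s(node(7, a, e)) =?= X,  s(Y) =?= Y.
Delete trivial equation 7 =?= 7.
Bind X := s(node(7, a, e)); no other remaining equation mentions X.
Occurs check fails: Y occurs in s(Y); the equation Y =?= s(Y) has no finite solution.

FAIL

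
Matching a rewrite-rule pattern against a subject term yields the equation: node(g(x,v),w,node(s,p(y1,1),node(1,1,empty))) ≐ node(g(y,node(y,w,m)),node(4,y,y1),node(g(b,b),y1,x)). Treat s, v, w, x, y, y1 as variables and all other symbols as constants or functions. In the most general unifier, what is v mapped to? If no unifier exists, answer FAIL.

Decompose node/3: g(x,v) ≐ g(y,node(y,w,m)),  w ≐ node(4,y,y1),  node(s,p(y1,1),node(1,1,empty)) ≐ node(g(b,b),y1,x).
Decompose g/2: x ≐ y,  v ≐ node(y,w,m).
Bind x := y; substituting into the one remaining equation that mentions x gives: node(s,p(y1,1),node(1,1,empty)) ≐ node(g(b,b),y1,y).
Bind v := node(y,w,m); no other remaining equation mentions v.
Bind w := node(4,y,y1); no other remaining equation mentions w. Substituting into the earlier binding gives v := node(y,node(4,y,y1),m).
Decompose node/3: s ≐ g(b,b),  p(y1,1) ≐ y1,  node(1,1,empty) ≐ y.
Bind s := g(b,b); no other remaining equation mentions s.
Occurs check fails: y1 occurs in p(y1,1); the equation y1 ≐ p(y1,1) has no finite solution.

FAIL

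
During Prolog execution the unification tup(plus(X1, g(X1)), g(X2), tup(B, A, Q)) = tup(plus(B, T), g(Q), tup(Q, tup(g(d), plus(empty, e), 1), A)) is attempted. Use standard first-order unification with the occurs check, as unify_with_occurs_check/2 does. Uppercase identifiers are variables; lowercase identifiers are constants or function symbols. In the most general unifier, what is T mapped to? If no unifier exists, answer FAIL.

Decompose tup/3: plus(X1, g(X1)) = plus(B, T),  g(X2) = g(Q),  tup(B, A, Q) = tup(Q, tup(g(d), plus(empty, e), 1), A).
Decompose plus/2: X1 = B,  g(X1) = T.
Bind X1 := B; substituting into the one remaining equation that mentions X1 gives: g(B) = T.
Bind T := g(B); no other remaining equation mentions T.
Decompose g/1: X2 = Q.
Bind X2 := Q; no other remaining equation mentions X2.
Decompose tup/3: B = Q,  A = tup(g(d), plus(empty, e), 1),  Q = A.
Bind B := Q; no other remaining equation mentions B. Substituting into the earlier bindings gives X1 := Q, T := g(Q).
Bind A := tup(g(d), plus(empty, e), 1); substituting into the remaining equation gives: Q = tup(g(d), plus(empty, e), 1).
Bind Q := tup(g(d), plus(empty, e), 1). Substituting into the earlier bindings gives X1 := tup(g(d), plus(empty, e), 1), T := g(tup(g(d), plus(empty, e), 1)), X2 := tup(g(d), plus(empty, e), 1), B := tup(g(d), plus(empty, e), 1).
MGU = { X1 = tup(g(d), plus(empty, e), 1), T = g(tup(g(d), plus(empty, e), 1)), X2 = tup(g(d), plus(empty, e), 1), B = tup(g(d), plus(empty, e), 1), A = tup(g(d), plus(empty, e), 1), Q = tup(g(d), plus(empty, e), 1) }, so T = g(tup(g(d), plus(empty, e), 1)).

g(tup(g(d), plus(empty, e), 1))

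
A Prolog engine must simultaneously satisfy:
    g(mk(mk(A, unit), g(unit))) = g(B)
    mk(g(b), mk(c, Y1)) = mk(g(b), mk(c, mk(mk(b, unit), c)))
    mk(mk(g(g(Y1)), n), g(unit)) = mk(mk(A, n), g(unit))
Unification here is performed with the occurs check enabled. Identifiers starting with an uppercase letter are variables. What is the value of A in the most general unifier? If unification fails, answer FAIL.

Decompose g/1: mk(mk(A, unit), g(unit)) = B.
Bind B := mk(mk(A, unit), g(unit)); no other remaining equation mentions B.
Decompose mk/2: g(b) = g(b),  mk(c, Y1) = mk(c, mk(mk(b, unit), c)).
Delete trivial equation g(b) = g(b).
Decompose mk/2: c = c,  Y1 = mk(mk(b, unit), c).
Delete trivial equation c = c.
Bind Y1 := mk(mk(b, unit), c); substituting into the remaining equation gives: mk(mk(g(g(mk(mk(b, unit), c))), n), g(unit)) = mk(mk(A, n), g(unit)).
Decompose mk/2: mk(g(g(mk(mk(b, unit), c))), n) = mk(A, n),  g(unit) = g(unit).
Decompose mk/2: g(g(mk(mk(b, unit), c))) = A,  n = n.
Bind A := g(g(mk(mk(b, unit), c))); no other remaining equation mentions A. Substituting into the earlier binding gives B := mk(mk(g(g(mk(mk(b, unit), c))), unit), g(unit)).
Delete trivial equation n = n.
Delete trivial equation g(unit) = g(unit).
MGU = { B ↦ mk(mk(g(g(mk(mk(b, unit), c))), unit), g(unit)), Y1 ↦ mk(mk(b, unit), c), A ↦ g(g(mk(mk(b, unit), c))) }, so A ↦ g(g(mk(mk(b, unit), c))).

g(g(mk(mk(b, unit), c)))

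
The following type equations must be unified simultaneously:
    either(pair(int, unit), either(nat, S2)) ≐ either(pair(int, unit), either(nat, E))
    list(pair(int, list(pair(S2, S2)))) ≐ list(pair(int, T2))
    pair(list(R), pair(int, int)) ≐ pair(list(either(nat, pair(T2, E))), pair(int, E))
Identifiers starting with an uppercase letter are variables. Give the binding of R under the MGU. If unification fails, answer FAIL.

either(nat, pair(list(pair(int, int)), int))

Decompose either/2: pair(int, unit) ≐ pair(int, unit),  either(nat, S2) ≐ either(nat, E).
Delete trivial equation pair(int, unit) ≐ pair(int, unit).
Decompose either/2: nat ≐ nat,  S2 ≐ E.
Delete trivial equation nat ≐ nat.
Bind S2 := E; substituting into the one remaining equation that mentions S2 gives: list(pair(int, list(pair(E, E)))) ≐ list(pair(int, T2)).
Decompose list/1: pair(int, list(pair(E, E))) ≐ pair(int, T2).
Decompose pair/2: int ≐ int,  list(pair(E, E)) ≐ T2.
Delete trivial equation int ≐ int.
Bind T2 := list(pair(E, E)); substituting into the remaining equation gives: pair(list(R), pair(int, int)) ≐ pair(list(either(nat, pair(list(pair(E, E)), E))), pair(int, E)).
Decompose pair/2: list(R) ≐ list(either(nat, pair(list(pair(E, E)), E))),  pair(int, int) ≐ pair(int, E).
Decompose list/1: R ≐ either(nat, pair(list(pair(E, E)), E)).
Bind R := either(nat, pair(list(pair(E, E)), E)); no other remaining equation mentions R.
Decompose pair/2: int ≐ int,  int ≐ E.
Delete trivial equation int ≐ int.
Bind E := int. Substituting into the earlier bindings gives S2 := int, T2 := list(pair(int, int)), R := either(nat, pair(list(pair(int, int)), int)).
MGU = { S2 := int, T2 := list(pair(int, int)), R := either(nat, pair(list(pair(int, int)), int)), E := int }, so R := either(nat, pair(list(pair(int, int)), int)).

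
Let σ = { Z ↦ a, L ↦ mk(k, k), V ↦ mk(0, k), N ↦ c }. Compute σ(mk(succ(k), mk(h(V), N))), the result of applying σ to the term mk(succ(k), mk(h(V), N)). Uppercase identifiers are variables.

mk(succ(k), mk(h(mk(0, k)), c))

Replace each occurrence of V with mk(0, k).
Replace each occurrence of N with c.
Result: mk(succ(k), mk(h(mk(0, k)), c)).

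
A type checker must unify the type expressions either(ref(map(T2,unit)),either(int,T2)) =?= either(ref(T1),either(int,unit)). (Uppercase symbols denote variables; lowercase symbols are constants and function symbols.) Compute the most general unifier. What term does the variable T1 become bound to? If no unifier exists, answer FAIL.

Decompose either/2: ref(map(T2,unit)) =?= ref(T1),  either(int,T2) =?= either(int,unit).
Decompose ref/1: map(T2,unit) =?= T1.
Bind T1 := map(T2,unit); no other remaining equation mentions T1.
Decompose either/2: int =?= int,  T2 =?= unit.
Delete trivial equation int =?= int.
Bind T2 := unit. Substituting into the earlier binding gives T1 := map(unit,unit).
MGU = { T1 := map(unit,unit), T2 := unit }, so T1 := map(unit,unit).

map(unit,unit)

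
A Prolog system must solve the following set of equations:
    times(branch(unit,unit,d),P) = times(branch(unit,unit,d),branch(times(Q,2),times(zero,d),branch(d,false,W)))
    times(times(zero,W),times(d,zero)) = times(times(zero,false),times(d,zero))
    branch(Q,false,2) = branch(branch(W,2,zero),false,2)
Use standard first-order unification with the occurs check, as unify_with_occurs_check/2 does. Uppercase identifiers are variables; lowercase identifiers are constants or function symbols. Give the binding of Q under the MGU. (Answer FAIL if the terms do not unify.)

Decompose times/2: branch(unit,unit,d) = branch(unit,unit,d),  P = branch(times(Q,2),times(zero,d),branch(d,false,W)).
Delete trivial equation branch(unit,unit,d) = branch(unit,unit,d).
Bind P := branch(times(Q,2),times(zero,d),branch(d,false,W)); no other remaining equation mentions P.
Decompose times/2: times(zero,W) = times(zero,false),  times(d,zero) = times(d,zero).
Decompose times/2: zero = zero,  W = false.
Delete trivial equation zero = zero.
Bind W := false; substituting into the one remaining equation that mentions W gives: branch(Q,false,2) = branch(branch(false,2,zero),false,2). Substituting into the earlier binding gives P := branch(times(Q,2),times(zero,d),branch(d,false,false)).
Delete trivial equation times(d,zero) = times(d,zero).
Decompose branch/3: Q = branch(false,2,zero),  false = false,  2 = 2.
Bind Q := branch(false,2,zero); no other remaining equation mentions Q. Substituting into the earlier binding gives P := branch(times(branch(false,2,zero),2),times(zero,d),branch(d,false,false)).
Delete trivial equation false = false.
Delete trivial equation 2 = 2.
MGU = { P ↦ branch(times(branch(false,2,zero),2),times(zero,d),branch(d,false,false)), W ↦ false, Q ↦ branch(false,2,zero) }, so Q ↦ branch(false,2,zero).

branch(false,2,zero)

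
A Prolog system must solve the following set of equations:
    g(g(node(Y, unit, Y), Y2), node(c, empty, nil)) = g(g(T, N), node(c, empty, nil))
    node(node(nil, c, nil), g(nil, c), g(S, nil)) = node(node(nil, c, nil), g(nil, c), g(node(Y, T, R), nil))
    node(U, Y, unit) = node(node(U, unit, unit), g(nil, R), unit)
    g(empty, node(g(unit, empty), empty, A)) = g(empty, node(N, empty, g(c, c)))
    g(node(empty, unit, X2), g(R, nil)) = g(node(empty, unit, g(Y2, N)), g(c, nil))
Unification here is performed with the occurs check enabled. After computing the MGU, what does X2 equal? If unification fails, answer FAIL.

FAIL

Decompose g/2: g(node(Y, unit, Y), Y2) = g(T, N),  node(c, empty, nil) = node(c, empty, nil).
Decompose g/2: node(Y, unit, Y) = T,  Y2 = N.
Bind T := node(Y, unit, Y); substituting into the one remaining equation that mentions T gives: node(node(nil, c, nil), g(nil, c), g(S, nil)) = node(node(nil, c, nil), g(nil, c), g(node(Y, node(Y, unit, Y), R), nil)).
Bind Y2 := N; substituting into the one remaining equation that mentions Y2 gives: g(node(empty, unit, X2), g(R, nil)) = g(node(empty, unit, g(N, N)), g(c, nil)).
Delete trivial equation node(c, empty, nil) = node(c, empty, nil).
Decompose node/3: node(nil, c, nil) = node(nil, c, nil),  g(nil, c) = g(nil, c),  g(S, nil) = g(node(Y, node(Y, unit, Y), R), nil).
Delete trivial equation node(nil, c, nil) = node(nil, c, nil).
Delete trivial equation g(nil, c) = g(nil, c).
Decompose g/2: S = node(Y, node(Y, unit, Y), R),  nil = nil.
Bind S := node(Y, node(Y, unit, Y), R); no other remaining equation mentions S.
Delete trivial equation nil = nil.
Decompose node/3: U = node(U, unit, unit),  Y = g(nil, R),  unit = unit.
Occurs check fails: U occurs in node(U, unit, unit); the equation U = node(U, unit, unit) has no finite solution.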